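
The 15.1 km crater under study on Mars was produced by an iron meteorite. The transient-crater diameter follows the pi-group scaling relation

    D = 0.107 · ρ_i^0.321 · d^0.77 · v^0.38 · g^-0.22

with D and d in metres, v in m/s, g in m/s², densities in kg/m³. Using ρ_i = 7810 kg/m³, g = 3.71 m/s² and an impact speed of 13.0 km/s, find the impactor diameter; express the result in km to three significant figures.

d ≈ 1.58 km

Rearranging for d: d = [D / (0.107 · 7810^0.321 · 13000^0.38 · 3.71^-0.22)]^(1/0.77).
D = 15100 m.
7810^0.321 = 17.76
13000^0.38 = 36.58
3.71^-0.22 = 0.7494
Denominator = 0.107 × 17.76 × 36.58 × 0.7494 = 52.09
D / 52.09 = 15100 / 52.09 = 289.9
d = 289.9^(1/0.77) = 289.9^1.2987 = 1577 m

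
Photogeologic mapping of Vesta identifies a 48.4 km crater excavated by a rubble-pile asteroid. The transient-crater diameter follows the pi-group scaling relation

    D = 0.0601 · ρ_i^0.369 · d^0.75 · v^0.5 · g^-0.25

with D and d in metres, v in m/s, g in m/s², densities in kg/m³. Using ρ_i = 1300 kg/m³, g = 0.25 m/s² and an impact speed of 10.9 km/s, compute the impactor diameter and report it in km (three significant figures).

d ≈ 2.82 km

Rearranging for d: d = [D / (0.0601 · 1300^0.369 · 10900^0.5 · 0.25^-0.25)]^(1/0.75).
D = 48400 m.
1300^0.369 = 14.09
10900^0.5 = 104.4
0.25^-0.25 = 1.414
Denominator = 0.0601 × 14.09 × 104.4 × 1.414 = 125.0
D / 125.0 = 48400 / 125.0 = 387.2
d = 387.2^(1/0.75) = 387.2^1.3333 = 2822 m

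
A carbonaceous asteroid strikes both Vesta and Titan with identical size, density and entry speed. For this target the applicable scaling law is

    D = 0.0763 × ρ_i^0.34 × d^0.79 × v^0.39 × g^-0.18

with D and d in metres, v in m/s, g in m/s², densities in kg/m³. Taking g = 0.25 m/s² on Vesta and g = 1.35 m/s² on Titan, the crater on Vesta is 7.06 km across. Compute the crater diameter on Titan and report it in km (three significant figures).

D ≈ 5.21 km

All impactor-dependent factors cancel in the ratio, leaving D_Titan/D_Vesta = (g_Titan/g_Vesta)^-0.18.
(1.35/0.25)^-0.18 = 5.400^-0.18 = 0.7382
D_Titan = 0.7382 × 7.06 km = 5.21 km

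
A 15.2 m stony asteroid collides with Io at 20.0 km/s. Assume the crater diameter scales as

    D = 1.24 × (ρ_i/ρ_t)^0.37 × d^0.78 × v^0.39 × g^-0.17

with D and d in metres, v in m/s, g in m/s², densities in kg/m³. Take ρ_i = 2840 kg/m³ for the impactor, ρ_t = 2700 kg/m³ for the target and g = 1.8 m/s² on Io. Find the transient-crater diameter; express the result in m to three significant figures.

In SI units: v = 20000 m/s.
(ρ_i/ρ_t)^0.37 = (2840/2700)^0.37 = 1.019
d^0.78 = 15.2^0.78 = 8.353
v^0.39 = 20000^0.39 = 47.58
g^-0.17 = 1.8^-0.17 = 0.9049
D = 1.24 × 1.019 × 8.353 × 47.58 × 0.9049 = 454.4 m

D ≈ 454 m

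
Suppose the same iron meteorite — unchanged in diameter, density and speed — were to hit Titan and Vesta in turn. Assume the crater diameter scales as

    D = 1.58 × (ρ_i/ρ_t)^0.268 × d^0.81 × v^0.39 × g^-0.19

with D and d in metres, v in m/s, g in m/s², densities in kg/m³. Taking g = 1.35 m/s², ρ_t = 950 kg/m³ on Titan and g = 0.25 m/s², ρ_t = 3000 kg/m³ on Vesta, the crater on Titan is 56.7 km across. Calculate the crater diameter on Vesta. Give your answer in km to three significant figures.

The impactor-only factors (d, v, ρ_i) cancel in the ratio, leaving D_Vesta/D_Titan = (g_Vesta/g_Titan)^-0.19 · (ρ_t,Titan/ρ_t,Vesta)^0.268.
(0.25/1.35)^-0.19 = 0.1852^-0.19 = 1.378
(950/3000)^0.268 = 0.3167^0.268 = 0.7348
Ratio = 1.378 × 0.7348 = 1.013
D_Vesta = 1.013 × 56.7 km = 57.4 km

D ≈ 57.4 km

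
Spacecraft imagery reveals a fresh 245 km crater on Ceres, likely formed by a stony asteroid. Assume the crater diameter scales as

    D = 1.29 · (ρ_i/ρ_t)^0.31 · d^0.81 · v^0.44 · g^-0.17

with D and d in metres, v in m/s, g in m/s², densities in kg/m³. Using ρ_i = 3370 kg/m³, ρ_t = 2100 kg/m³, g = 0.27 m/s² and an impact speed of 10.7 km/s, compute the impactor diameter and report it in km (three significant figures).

Rearranging for d: d = [D / (1.29 · (3370/2100)^0.31 · 10700^0.44 · 0.27^-0.17)]^(1/0.81).
D = 245000 m.
(3370/2100)^0.31 = 1.158
10700^0.44 = 59.28
0.27^-0.17 = 1.249
Denominator = 1.29 × 1.158 × 59.28 × 1.249 = 110.6
D / 110.6 = 245000 / 110.6 = 2215
d = 2215^(1/0.81) = 2215^1.2346 = 13496 m

d ≈ 13.5 km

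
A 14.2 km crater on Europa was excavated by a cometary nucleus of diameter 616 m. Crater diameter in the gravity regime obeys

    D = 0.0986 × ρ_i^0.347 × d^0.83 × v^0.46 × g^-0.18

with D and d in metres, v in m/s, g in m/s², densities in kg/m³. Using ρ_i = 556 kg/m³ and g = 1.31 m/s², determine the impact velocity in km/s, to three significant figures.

v ≈ 14.3 km/s

Rearranging for v: v = [D / (0.0986 · 556^0.347 · 616^0.83 · 1.31^-0.18)]^(1/0.46).
D = 14200 m.
556^0.347 = 8.965
616^0.83 = 206.7
1.31^-0.18 = 0.9526
Denominator = 0.0986 × 8.965 × 206.7 × 0.9526 = 174.1
D / 174.1 = 14200 / 174.1 = 81.56
v = 81.56^(1/0.46) = 81.56^2.1739 = 14301 m/s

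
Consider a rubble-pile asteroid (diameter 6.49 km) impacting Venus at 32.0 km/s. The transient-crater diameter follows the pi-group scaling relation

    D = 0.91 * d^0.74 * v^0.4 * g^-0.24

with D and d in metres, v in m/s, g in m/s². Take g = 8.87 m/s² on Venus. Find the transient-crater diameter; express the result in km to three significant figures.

In SI units: d = 6490 m, v = 32000 m/s.
d^0.74 = 6490^0.74 = 662.3
v^0.4 = 32000^0.4 = 63.40
g^-0.24 = 8.87^-0.24 = 0.5922
D = 0.91 × 662.3 × 63.40 × 0.5922 = 22628 m
   = 22.63 km

D ≈ 22.6 km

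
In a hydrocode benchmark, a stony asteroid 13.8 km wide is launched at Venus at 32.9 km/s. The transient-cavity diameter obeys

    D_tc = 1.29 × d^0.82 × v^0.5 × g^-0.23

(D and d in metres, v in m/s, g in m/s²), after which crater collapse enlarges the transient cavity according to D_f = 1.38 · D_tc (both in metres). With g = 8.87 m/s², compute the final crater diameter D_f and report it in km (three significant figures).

D_f ≈ 485 km

In SI: d = 13800 m, v = 32900 m/s.
d^0.82 = 13800^0.82 = 2481
v^0.5 = 32900^0.5 = 181.4
g^-0.23 = 8.87^-0.23 = 0.6053
D_tc = 1.29 × 2481 × 181.4 × 0.6053 = 3.514 × 10^5 m
D_f = 1.38 × 3.514 × 10^5 = 4.849 × 10^5 m
     = 484.9 km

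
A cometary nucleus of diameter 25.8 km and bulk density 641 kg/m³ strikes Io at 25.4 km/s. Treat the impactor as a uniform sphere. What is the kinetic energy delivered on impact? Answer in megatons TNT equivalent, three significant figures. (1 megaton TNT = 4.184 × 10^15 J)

E ≈ 4.44 × 10^8 Mt TNT

d = 25800 m; v = 25400 m/s.
Mass m = (π/6) ρ d³ = (π/6) × 641 × (25800)³ = 5.764 × 10^15 kg
E = ½ m v² = 0.5 × 5.764 × 10^15 × (25400)² = 1.859 × 10^24 J
   = 1.859 × 10^24 / 4.184×10^15 = 4.443 × 10^8 Mt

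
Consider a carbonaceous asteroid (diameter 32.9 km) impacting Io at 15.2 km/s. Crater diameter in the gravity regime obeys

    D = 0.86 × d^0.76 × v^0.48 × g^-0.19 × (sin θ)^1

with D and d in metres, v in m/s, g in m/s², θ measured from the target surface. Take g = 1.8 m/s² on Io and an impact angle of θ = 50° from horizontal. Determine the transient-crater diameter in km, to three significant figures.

In SI units: d = 32900 m, v = 15200 m/s.
d^0.76 = 32900^0.76 = 2711
v^0.48 = 15200^0.48 = 101.7
g^-0.19 = 1.8^-0.19 = 0.8943
(sin 50°)^1 = 0.7660^1 = 0.7660
D = 0.86 × 2711 × 101.7 × 0.8943 × 0.7660 = 1.624 × 10^5 m
   = 162.4 km

D ≈ 162 km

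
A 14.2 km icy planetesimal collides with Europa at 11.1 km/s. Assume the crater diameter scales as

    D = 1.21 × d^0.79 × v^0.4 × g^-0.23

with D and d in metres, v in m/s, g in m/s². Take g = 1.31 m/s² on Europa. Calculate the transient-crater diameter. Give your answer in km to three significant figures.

In SI units: d = 14200 m, v = 11100 m/s.
d^0.79 = 14200^0.79 = 1907
v^0.4 = 11100^0.4 = 41.51
g^-0.23 = 1.31^-0.23 = 0.9398
D = 1.21 × 1907 × 41.51 × 0.9398 = 90017 m
   = 90.02 km

D ≈ 90.0 km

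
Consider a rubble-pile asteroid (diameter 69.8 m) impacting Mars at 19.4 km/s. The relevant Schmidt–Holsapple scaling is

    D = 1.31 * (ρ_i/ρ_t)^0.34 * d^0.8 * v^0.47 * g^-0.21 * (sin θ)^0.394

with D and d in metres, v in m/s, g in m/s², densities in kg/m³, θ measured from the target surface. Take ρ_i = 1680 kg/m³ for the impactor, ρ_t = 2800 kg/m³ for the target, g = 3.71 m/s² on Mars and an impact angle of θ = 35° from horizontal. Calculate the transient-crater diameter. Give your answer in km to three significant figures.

In SI units: v = 19400 m/s.
(ρ_i/ρ_t)^0.34 = (1680/2800)^0.34 = 0.8406
d^0.8 = 69.8^0.8 = 29.86
v^0.47 = 19400^0.47 = 103.6
g^-0.21 = 3.71^-0.21 = 0.7593
(sin 35°)^0.394 = 0.5736^0.394 = 0.8033
D = 1.31 × 0.8406 × 29.86 × 103.6 × 0.7593 × 0.8033 = 2078 m
   = 2.078 km

D ≈ 2.08 km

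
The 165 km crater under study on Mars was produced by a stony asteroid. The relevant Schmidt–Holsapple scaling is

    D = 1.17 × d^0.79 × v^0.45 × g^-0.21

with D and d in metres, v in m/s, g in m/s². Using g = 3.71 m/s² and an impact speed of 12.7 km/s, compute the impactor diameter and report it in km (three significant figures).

Rearranging for d: d = [D / (1.17 · 12700^0.45 · 3.71^-0.21)]^(1/0.79).
D = 165000 m.
12700^0.45 = 70.26
3.71^-0.21 = 0.7593
Denominator = 1.17 × 70.26 × 0.7593 = 62.42
D / 62.42 = 165000 / 62.42 = 2643
d = 2643^(1/0.79) = 2643^1.2658 = 21463 m

d ≈ 21.5 km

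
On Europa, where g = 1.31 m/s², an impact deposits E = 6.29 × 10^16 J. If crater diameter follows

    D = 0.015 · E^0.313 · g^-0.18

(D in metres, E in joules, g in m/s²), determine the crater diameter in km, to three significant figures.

D ≈ 2.59 km

E^0.313 = (6.29 × 10^16)^0.313 = 1.811 × 10^5
g^-0.18 = 1.31^-0.18 = 0.9526
D = 0.015 × 1.811 × 10^5 × 0.9526 = 2588 m
   = 2.588 km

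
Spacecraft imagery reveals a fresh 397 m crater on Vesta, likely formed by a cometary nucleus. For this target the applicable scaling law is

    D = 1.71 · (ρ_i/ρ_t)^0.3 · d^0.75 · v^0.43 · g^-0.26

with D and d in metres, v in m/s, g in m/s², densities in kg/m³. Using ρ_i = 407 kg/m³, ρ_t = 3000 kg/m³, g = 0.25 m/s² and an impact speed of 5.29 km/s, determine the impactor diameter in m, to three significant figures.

Rearranging for d: d = [D / (1.71 · (407/3000)^0.3 · 5290^0.43 · 0.25^-0.26)]^(1/0.75).
(407/3000)^0.3 = 0.5492
5290^0.43 = 39.91
0.25^-0.26 = 1.434
Denominator = 1.71 × 0.5492 × 39.91 × 1.434 = 53.75
D / 53.75 = 397 / 53.75 = 7.386
d = 7.386^(1/0.75) = 7.386^1.3333 = 14.38 m

d ≈ 14.4 m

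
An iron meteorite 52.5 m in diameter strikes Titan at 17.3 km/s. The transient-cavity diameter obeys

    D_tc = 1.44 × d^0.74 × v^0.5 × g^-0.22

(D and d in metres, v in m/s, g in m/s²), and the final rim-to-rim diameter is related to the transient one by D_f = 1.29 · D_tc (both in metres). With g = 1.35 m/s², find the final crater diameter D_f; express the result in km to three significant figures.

D_f ≈ 4.29 km

v = 17300 m/s.
d^0.74 = 52.5^0.74 = 18.75
v^0.5 = 17300^0.5 = 131.5
g^-0.22 = 1.35^-0.22 = 0.9361
D_tc = 1.44 × 18.75 × 131.5 × 0.9361 = 3324 m
D_f = 1.29 × 3324 = 4288 m
     = 4.288 km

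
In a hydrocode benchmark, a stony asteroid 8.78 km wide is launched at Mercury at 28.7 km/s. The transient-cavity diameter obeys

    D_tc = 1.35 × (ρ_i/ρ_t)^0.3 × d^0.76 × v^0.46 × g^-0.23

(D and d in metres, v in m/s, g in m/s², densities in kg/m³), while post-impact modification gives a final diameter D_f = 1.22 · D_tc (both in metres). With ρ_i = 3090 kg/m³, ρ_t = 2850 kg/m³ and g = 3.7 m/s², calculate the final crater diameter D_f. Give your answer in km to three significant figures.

D_f ≈ 139 km

In SI: d = 8780 m, v = 28700 m/s.
(ρ_i/ρ_t)^0.3 = (3090/2850)^0.3 = 1.025
d^0.76 = 8780^0.76 = 993.2
v^0.46 = 28700^0.46 = 112.4
g^-0.23 = 3.7^-0.23 = 0.7401
D_tc = 1.35 × 1.025 × 993.2 × 112.4 × 0.7401 = 1.143 × 10^5 m
D_f = 1.22 × 1.143 × 10^5 = 1.394 × 10^5 m
     = 139.4 km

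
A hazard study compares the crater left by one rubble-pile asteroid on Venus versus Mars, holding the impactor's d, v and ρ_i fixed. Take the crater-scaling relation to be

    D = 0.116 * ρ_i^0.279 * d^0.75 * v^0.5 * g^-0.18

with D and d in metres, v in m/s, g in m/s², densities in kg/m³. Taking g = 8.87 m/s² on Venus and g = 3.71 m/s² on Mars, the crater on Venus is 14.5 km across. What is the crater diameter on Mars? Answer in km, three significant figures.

D ≈ 17.0 km

All impactor-dependent factors cancel in the ratio, leaving D_Mars/D_Venus = (g_Mars/g_Venus)^-0.18.
(3.71/8.87)^-0.18 = 0.4183^-0.18 = 1.170
D_Mars = 1.170 × 14.5 km = 17.0 km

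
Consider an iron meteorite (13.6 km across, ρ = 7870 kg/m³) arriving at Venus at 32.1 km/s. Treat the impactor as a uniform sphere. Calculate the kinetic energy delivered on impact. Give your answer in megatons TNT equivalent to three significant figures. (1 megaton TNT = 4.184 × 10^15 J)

d = 13600 m; v = 32100 m/s.
Mass m = (π/6) ρ d³ = (π/6) × 7870 × (13600)³ = 1.037 × 10^16 kg
E = ½ m v² = 0.5 × 1.037 × 10^16 × (32100)² = 5.343 × 10^24 J
   = 5.343 × 10^24 / 4.184×10^15 = 1.277 × 10^9 Mt

E ≈ 1.28 × 10^9 Mt TNT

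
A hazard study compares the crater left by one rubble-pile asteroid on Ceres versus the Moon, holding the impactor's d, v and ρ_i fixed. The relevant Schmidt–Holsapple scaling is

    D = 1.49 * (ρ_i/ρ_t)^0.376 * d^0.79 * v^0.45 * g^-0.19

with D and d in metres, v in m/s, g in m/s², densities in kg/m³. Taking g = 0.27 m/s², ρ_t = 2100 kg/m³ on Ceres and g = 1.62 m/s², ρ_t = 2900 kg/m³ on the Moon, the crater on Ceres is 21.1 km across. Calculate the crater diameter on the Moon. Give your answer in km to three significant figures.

The impactor-only factors (d, v, ρ_i) cancel in the ratio, leaving D_Moon/D_Ceres = (g_Moon/g_Ceres)^-0.19 · (ρ_t,Ceres/ρ_t,Moon)^0.376.
(1.62/0.27)^-0.19 = 6.000^-0.19 = 0.7115
(2100/2900)^0.376 = 0.7241^0.376 = 0.8857
Ratio = 0.7115 × 0.8857 = 0.6302
D_Moon = 0.6302 × 21.1 km = 13.3 km

D ≈ 13.3 km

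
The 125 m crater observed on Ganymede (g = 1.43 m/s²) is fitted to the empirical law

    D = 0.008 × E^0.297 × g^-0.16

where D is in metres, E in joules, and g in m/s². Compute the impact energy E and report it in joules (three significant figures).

E ≈ 1.60 × 10^14 J

Rearranging: E = [D / (0.008 · g^-0.16)]^(1/0.297).
g^-0.16 = 1.43^-0.16 = 0.9444
D / (0.008 × 0.9444) = 125 / (7.555 × 10^-3) = 1.655 × 10^4
E = (1.655 × 10^4)^3.367 = 1.602 × 10^14 J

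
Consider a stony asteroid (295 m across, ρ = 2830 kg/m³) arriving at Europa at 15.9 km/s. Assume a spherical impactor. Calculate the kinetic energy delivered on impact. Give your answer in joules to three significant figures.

v = 15900 m/s.
Mass m = (π/6) ρ d³ = (π/6) × 2830 × (295)³ = 3.804 × 10^10 kg
E = ½ m v² = 0.5 × 3.804 × 10^10 × (15900)² = 4.808 × 10^18 J

E ≈ 4.81 × 10^18 J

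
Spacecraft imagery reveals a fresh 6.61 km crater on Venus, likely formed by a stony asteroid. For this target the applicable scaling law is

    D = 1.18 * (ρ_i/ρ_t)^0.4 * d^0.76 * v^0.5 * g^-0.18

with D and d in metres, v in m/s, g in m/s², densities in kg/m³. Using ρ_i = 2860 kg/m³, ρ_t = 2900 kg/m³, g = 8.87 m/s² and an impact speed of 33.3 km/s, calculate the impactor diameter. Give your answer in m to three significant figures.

d ≈ 153 m

Rearranging for d: d = [D / (1.18 · (2860/2900)^0.4 · 33300^0.5 · 8.87^-0.18)]^(1/0.76).
D = 6610 m.
(2860/2900)^0.4 = 0.9945
33300^0.5 = 182.5
8.87^-0.18 = 0.6751
Denominator = 1.18 × 0.9945 × 182.5 × 0.6751 = 144.6
D / 144.6 = 6610 / 144.6 = 45.71
d = 45.71^(1/0.76) = 45.71^1.3158 = 152.8 m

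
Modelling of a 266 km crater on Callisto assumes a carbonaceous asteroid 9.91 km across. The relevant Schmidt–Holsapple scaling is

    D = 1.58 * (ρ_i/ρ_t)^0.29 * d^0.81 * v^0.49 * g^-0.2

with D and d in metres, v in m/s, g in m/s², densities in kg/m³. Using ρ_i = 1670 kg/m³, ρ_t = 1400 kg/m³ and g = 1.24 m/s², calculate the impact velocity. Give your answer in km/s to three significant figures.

Rearranging for v: v = [D / (1.58 · (1670/1400)^0.29 · 9910^0.81 · 1.24^-0.2)]^(1/0.49).
D = 266000 m.
(1670/1400)^0.29 = 1.052
9910^0.81 = 1725
1.24^-0.2 = 0.9579
Denominator = 1.58 × 1.052 × 1725 × 0.9579 = 2747
D / 2747 = 266000 / 2747 = 96.83
v = 96.83^(1/0.49) = 96.83^2.0408 = 11299 m/s

v ≈ 11.3 km/s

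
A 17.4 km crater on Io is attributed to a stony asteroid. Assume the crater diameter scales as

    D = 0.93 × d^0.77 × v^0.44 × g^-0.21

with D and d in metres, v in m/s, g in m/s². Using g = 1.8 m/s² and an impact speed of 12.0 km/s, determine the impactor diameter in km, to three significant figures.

d ≈ 1.94 km

Rearranging for d: d = [D / (0.93 · 12000^0.44 · 1.8^-0.21)]^(1/0.77).
D = 17400 m.
12000^0.44 = 62.35
1.8^-0.21 = 0.8839
Denominator = 0.93 × 62.35 × 0.8839 = 51.25
D / 51.25 = 17400 / 51.25 = 339.5
d = 339.5^(1/0.77) = 339.5^1.2987 = 1936 m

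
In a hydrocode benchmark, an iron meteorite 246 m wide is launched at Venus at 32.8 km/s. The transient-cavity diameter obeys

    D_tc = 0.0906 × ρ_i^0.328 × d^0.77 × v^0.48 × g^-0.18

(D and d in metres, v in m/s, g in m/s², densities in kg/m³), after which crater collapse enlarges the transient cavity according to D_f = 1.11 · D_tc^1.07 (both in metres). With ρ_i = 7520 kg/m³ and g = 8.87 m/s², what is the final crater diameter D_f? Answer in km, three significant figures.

D_f ≈ 24.9 km

v = 32800 m/s.
ρ_i^0.328 = 7520^0.328 = 18.68
d^0.77 = 246^0.77 = 69.35
v^0.48 = 32800^0.48 = 147.1
g^-0.18 = 8.87^-0.18 = 0.6751
D_tc = 0.0906 × 18.68 × 69.35 × 147.1 × 0.6751 = 11660 m
D_f = 1.11 × (11660)^1.07 = 24928 m
     = 24.93 km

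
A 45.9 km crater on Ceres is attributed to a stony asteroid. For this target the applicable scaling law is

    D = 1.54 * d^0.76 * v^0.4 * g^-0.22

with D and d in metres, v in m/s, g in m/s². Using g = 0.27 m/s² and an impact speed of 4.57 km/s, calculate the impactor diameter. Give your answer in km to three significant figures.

d ≈ 6.26 km

Rearranging for d: d = [D / (1.54 · 4570^0.4 · 0.27^-0.22)]^(1/0.76).
D = 45900 m.
4570^0.4 = 29.10
0.27^-0.22 = 1.334
Denominator = 1.54 × 29.10 × 1.334 = 59.78
D / 59.78 = 45900 / 59.78 = 767.8
d = 767.8^(1/0.76) = 767.8^1.3158 = 6258 m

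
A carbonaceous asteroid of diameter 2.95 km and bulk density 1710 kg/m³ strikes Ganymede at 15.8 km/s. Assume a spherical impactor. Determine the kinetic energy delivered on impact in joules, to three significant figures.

d = 2950 m; v = 15800 m/s.
Mass m = (π/6) ρ d³ = (π/6) × 1710 × (2950)³ = 2.299 × 10^13 kg
E = ½ m v² = 0.5 × 2.299 × 10^13 × (15800)² = 2.870 × 10^21 J

E ≈ 2.87 × 10^21 J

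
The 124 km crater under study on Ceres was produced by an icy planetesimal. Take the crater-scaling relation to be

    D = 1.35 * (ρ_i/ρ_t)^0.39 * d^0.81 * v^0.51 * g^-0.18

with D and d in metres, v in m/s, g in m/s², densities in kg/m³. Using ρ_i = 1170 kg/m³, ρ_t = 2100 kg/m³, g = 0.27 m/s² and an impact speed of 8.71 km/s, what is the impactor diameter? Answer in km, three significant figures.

d ≈ 4.39 km

Rearranging for d: d = [D / (1.35 · (1170/2100)^0.39 · 8710^0.51 · 0.27^-0.18)]^(1/0.81).
D = 124000 m.
(1170/2100)^0.39 = 0.7960
8710^0.51 = 102.2
0.27^-0.18 = 1.266
Denominator = 1.35 × 0.7960 × 102.2 × 1.266 = 139.0
D / 139.0 = 124000 / 139.0 = 892.1
d = 892.1^(1/0.81) = 892.1^1.2346 = 4391 m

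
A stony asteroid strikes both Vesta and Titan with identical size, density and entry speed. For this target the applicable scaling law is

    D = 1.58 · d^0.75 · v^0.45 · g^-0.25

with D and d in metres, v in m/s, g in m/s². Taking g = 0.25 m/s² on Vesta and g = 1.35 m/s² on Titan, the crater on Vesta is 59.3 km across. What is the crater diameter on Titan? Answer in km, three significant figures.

D ≈ 38.9 km

All impactor-dependent factors cancel in the ratio, leaving D_Titan/D_Vesta = (g_Titan/g_Vesta)^-0.25.
(1.35/0.25)^-0.25 = 5.400^-0.25 = 0.6560
D_Titan = 0.6560 × 59.3 km = 38.9 km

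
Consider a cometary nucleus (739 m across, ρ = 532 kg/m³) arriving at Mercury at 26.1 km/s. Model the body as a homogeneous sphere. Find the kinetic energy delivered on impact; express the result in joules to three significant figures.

E ≈ 3.83 × 10^19 J

v = 26100 m/s.
Mass m = (π/6) ρ d³ = (π/6) × 532 × (739)³ = 1.124 × 10^11 kg
E = ½ m v² = 0.5 × 1.124 × 10^11 × (26100)² = 3.828 × 10^19 J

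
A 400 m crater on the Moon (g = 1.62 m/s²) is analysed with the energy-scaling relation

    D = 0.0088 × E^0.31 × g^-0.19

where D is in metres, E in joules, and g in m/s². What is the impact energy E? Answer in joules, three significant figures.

Rearranging: E = [D / (0.0088 · g^-0.19)]^(1/0.31).
g^-0.19 = 1.62^-0.19 = 0.9124
D / (0.0088 × 0.9124) = 400 / (8.029 × 10^-3) = 4.982 × 10^4
E = (4.982 × 10^4)^3.2258 = 1.422 × 10^15 J

E ≈ 1.42 × 10^15 J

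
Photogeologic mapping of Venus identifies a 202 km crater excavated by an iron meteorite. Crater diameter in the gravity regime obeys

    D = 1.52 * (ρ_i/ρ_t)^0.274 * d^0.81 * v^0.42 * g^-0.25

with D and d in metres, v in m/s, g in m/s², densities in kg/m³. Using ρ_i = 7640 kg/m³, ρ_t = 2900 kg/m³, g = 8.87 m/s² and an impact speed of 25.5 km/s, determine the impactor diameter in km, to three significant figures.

d ≈ 15.5 km

Rearranging for d: d = [D / (1.52 · (7640/2900)^0.274 · 25500^0.42 · 8.87^-0.25)]^(1/0.81).
D = 202000 m.
(7640/2900)^0.274 = 1.304
25500^0.42 = 70.92
8.87^-0.25 = 0.5795
Denominator = 1.52 × 1.304 × 70.92 × 0.5795 = 81.46
D / 81.46 = 202000 / 81.46 = 2480
d = 2480^(1/0.81) = 2480^1.2346 = 15516 m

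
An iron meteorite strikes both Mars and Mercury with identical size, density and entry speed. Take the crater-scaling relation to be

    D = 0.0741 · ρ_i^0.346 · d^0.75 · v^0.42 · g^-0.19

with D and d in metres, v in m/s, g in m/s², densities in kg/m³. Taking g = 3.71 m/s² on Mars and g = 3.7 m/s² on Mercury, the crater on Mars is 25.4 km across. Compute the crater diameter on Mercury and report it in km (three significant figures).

All impactor-dependent factors cancel in the ratio, leaving D_Mercury/D_Mars = (g_Mercury/g_Mars)^-0.19.
(3.7/3.71)^-0.19 = 0.9973^-0.19 = 1.001
D_Mercury = 1.001 × 25.4 km = 25.4 km

D ≈ 25.4 km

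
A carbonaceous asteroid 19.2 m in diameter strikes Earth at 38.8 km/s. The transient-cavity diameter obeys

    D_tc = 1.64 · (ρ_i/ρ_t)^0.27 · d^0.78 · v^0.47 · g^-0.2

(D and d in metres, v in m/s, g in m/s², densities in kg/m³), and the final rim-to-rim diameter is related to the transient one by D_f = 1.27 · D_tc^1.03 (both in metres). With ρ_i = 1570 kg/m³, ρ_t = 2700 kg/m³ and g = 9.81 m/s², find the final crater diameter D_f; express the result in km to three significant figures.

D_f ≈ 2.03 km

v = 38800 m/s.
(ρ_i/ρ_t)^0.27 = (1570/2700)^0.27 = 0.8638
d^0.78 = 19.2^0.78 = 10.02
v^0.47 = 38800^0.47 = 143.5
g^-0.2 = 9.81^-0.2 = 0.6334
D_tc = 1.64 × 0.8638 × 10.02 × 143.5 × 0.6334 = 1290 m
D_f = 1.27 × (1290)^1.03 = 2031 m
     = 2.031 km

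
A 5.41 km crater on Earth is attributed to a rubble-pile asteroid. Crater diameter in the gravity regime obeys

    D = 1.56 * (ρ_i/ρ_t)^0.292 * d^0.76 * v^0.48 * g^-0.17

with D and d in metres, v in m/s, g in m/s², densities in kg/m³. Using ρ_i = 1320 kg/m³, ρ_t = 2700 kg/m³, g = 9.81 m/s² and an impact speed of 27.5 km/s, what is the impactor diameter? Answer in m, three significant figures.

d ≈ 157 m

Rearranging for d: d = [D / (1.56 · (1320/2700)^0.292 · 27500^0.48 · 9.81^-0.17)]^(1/0.76).
D = 5410 m.
(1320/2700)^0.292 = 0.8114
27500^0.48 = 135.2
9.81^-0.17 = 0.6783
Denominator = 1.56 × 0.8114 × 135.2 × 0.6783 = 116.1
D / 116.1 = 5410 / 116.1 = 46.60
d = 46.60^(1/0.76) = 46.60^1.3158 = 156.8 m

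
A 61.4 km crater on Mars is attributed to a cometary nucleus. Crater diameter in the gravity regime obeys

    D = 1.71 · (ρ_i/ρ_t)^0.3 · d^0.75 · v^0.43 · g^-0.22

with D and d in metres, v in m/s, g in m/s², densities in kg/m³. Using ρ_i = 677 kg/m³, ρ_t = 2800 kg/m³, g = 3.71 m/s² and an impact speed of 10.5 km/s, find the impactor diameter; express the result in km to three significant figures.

d ≈ 15.2 km

Rearranging for d: d = [D / (1.71 · (677/2800)^0.3 · 10500^0.43 · 3.71^-0.22)]^(1/0.75).
D = 61400 m.
(677/2800)^0.3 = 0.6532
10500^0.43 = 53.59
3.71^-0.22 = 0.7494
Denominator = 1.71 × 0.6532 × 53.59 × 0.7494 = 44.86
D / 44.86 = 61400 / 44.86 = 1369
d = 1369^(1/0.75) = 1369^1.3333 = 15197 m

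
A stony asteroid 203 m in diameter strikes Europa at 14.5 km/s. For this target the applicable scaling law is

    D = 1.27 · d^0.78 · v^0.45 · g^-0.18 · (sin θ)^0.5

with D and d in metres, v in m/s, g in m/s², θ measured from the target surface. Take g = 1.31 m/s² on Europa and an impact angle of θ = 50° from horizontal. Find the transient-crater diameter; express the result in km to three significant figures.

D ≈ 4.98 km

In SI units: v = 14500 m/s.
d^0.78 = 203^0.78 = 63.07
v^0.45 = 14500^0.45 = 74.58
g^-0.18 = 1.31^-0.18 = 0.9526
(sin 50°)^0.5 = 0.7660^0.5 = 0.8752
D = 1.27 × 63.07 × 74.58 × 0.9526 × 0.8752 = 4980 m
   = 4.980 km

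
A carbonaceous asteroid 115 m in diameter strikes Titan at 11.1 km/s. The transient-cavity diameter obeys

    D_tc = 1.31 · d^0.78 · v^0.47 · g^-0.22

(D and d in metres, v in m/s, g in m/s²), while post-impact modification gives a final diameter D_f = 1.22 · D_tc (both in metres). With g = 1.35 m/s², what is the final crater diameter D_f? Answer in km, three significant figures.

D_f ≈ 4.83 km

v = 11100 m/s.
d^0.78 = 115^0.78 = 40.49
v^0.47 = 11100^0.47 = 79.67
g^-0.22 = 1.35^-0.22 = 0.9361
D_tc = 1.31 × 40.49 × 79.67 × 0.9361 = 3956 m
D_f = 1.22 × 3956 = 4826 m
     = 4.826 km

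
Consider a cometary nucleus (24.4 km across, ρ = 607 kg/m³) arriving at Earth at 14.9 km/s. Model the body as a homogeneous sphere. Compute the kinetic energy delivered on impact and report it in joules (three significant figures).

E ≈ 5.13 × 10^23 J

d = 24400 m; v = 14900 m/s.
Mass m = (π/6) ρ d³ = (π/6) × 607 × (24400)³ = 4.617 × 10^15 kg
E = ½ m v² = 0.5 × 4.617 × 10^15 × (14900)² = 5.125 × 10^23 J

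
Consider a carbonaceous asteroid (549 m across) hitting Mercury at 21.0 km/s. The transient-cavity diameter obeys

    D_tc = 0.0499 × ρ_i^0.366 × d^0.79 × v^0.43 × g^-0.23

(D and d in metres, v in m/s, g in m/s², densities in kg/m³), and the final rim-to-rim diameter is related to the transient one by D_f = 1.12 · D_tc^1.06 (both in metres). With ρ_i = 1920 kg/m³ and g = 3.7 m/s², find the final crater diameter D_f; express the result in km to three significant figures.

D_f ≈ 11.7 km

v = 21000 m/s.
ρ_i^0.366 = 1920^0.366 = 15.91
d^0.79 = 549^0.79 = 146.0
v^0.43 = 21000^0.43 = 72.20
g^-0.23 = 3.7^-0.23 = 0.7401
D_tc = 0.0499 × 15.91 × 146.0 × 72.20 × 0.7401 = 6194 m
D_f = 1.12 × (6194)^1.06 = 11714 m
     = 11.71 km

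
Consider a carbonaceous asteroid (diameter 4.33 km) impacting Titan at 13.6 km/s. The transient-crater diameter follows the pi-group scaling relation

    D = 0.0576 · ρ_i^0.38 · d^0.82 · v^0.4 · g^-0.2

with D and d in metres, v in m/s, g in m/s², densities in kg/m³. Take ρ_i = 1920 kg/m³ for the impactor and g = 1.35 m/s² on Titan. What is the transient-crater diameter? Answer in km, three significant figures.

D ≈ 41.4 km

In SI units: d = 4330 m, v = 13600 m/s.
ρ_i^0.38 = 1920^0.38 = 17.69
d^0.82 = 4330^0.82 = 959.2
v^0.4 = 13600^0.4 = 45.02
g^-0.2 = 1.35^-0.2 = 0.9417
D = 0.0576 × 17.69 × 959.2 × 45.02 × 0.9417 = 41436 m
   = 41.44 km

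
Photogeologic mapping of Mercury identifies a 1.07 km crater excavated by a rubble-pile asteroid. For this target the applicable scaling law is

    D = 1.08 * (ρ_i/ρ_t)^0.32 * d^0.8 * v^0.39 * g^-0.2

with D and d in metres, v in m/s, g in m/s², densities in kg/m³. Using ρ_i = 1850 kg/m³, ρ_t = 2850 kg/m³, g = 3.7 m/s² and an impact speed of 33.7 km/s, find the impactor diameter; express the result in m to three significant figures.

Rearranging for d: d = [D / (1.08 · (1850/2850)^0.32 · 33700^0.39 · 3.7^-0.2)]^(1/0.8).
D = 1070 m.
(1850/2850)^0.32 = 0.8709
33700^0.39 = 58.31
3.7^-0.2 = 0.7698
Denominator = 1.08 × 0.8709 × 58.31 × 0.7698 = 42.22
D / 42.22 = 1070 / 42.22 = 25.34
d = 25.34^(1/0.8) = 25.34^1.25 = 56.85 m

d ≈ 56.9 m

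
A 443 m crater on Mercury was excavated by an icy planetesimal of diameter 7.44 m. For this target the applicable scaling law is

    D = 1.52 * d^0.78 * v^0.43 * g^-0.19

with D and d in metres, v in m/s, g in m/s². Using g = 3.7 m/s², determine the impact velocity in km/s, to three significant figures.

Rearranging for v: v = [D / (1.52 · 7.44^0.78 · 3.7^-0.19)]^(1/0.43).
7.44^0.78 = 4.784
3.7^-0.19 = 0.7799
Denominator = 1.52 × 4.784 × 0.7799 = 5.671
D / 5.671 = 443 / 5.671 = 78.12
v = 78.12^(1/0.43) = 78.12^2.3256 = 25224 m/s

v ≈ 25.2 km/s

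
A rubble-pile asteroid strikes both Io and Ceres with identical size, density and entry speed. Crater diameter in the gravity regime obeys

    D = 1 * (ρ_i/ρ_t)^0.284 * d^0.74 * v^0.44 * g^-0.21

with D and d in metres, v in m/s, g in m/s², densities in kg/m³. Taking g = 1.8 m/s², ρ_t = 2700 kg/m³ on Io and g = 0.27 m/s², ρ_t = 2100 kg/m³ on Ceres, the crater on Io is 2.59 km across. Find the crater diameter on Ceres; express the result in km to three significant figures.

D ≈ 4.14 km

The impactor-only factors (d, v, ρ_i) cancel in the ratio, leaving D_Ceres/D_Io = (g_Ceres/g_Io)^-0.21 · (ρ_t,Io/ρ_t,Ceres)^0.284.
(0.27/1.8)^-0.21 = 0.1500^-0.21 = 1.489
(2700/2100)^0.284 = 1.286^0.284 = 1.074
Ratio = 1.489 × 1.074 = 1.599
D_Ceres = 1.599 × 2.59 km = 4.14 km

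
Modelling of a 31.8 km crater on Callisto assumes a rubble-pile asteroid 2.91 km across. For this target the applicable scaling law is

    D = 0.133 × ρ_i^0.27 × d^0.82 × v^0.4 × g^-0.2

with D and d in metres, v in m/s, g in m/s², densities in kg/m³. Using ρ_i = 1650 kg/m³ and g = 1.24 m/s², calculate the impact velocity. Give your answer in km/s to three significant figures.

Rearranging for v: v = [D / (0.133 · 1650^0.27 · 2910^0.82 · 1.24^-0.2)]^(1/0.4).
D = 31800 m.
1650^0.27 = 7.391
2910^0.82 = 692.5
1.24^-0.2 = 0.9579
Denominator = 0.133 × 7.391 × 692.5 × 0.9579 = 652.1
D / 652.1 = 31800 / 652.1 = 48.77
v = 48.77^(1/0.4) = 48.77^2.5 = 16610 m/s

v ≈ 16.6 km/s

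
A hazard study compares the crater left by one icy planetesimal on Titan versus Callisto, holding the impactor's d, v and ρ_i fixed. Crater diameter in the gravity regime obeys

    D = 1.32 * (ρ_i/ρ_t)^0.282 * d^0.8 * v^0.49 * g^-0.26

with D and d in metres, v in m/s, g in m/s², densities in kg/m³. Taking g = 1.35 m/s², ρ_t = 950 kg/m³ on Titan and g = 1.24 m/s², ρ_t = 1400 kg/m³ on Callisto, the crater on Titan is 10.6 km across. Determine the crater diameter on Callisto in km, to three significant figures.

D ≈ 9.71 km

The impactor-only factors (d, v, ρ_i) cancel in the ratio, leaving D_Callisto/D_Titan = (g_Callisto/g_Titan)^-0.26 · (ρ_t,Titan/ρ_t,Callisto)^0.282.
(1.24/1.35)^-0.26 = 0.9185^-0.26 = 1.022
(950/1400)^0.282 = 0.6786^0.282 = 0.8964
Ratio = 1.022 × 0.8964 = 0.9161
D_Callisto = 0.9161 × 10.6 km = 9.71 km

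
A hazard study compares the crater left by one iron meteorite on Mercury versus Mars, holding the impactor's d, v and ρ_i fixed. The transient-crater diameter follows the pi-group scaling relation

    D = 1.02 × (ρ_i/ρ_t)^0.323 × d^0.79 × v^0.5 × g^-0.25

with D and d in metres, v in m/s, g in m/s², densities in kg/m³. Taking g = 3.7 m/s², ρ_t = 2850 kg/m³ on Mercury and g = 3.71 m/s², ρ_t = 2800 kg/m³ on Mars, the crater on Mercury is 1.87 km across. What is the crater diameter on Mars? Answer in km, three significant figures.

D ≈ 1.88 km

The impactor-only factors (d, v, ρ_i) cancel in the ratio, leaving D_Mars/D_Mercury = (g_Mars/g_Mercury)^-0.25 · (ρ_t,Mercury/ρ_t,Mars)^0.323.
(3.71/3.7)^-0.25 = 1.003^-0.25 = 0.9993
(2850/2800)^0.323 = 1.018^0.323 = 1.006
Ratio = 0.9993 × 1.006 = 1.005
D_Mars = 1.005 × 1.87 km = 1.88 km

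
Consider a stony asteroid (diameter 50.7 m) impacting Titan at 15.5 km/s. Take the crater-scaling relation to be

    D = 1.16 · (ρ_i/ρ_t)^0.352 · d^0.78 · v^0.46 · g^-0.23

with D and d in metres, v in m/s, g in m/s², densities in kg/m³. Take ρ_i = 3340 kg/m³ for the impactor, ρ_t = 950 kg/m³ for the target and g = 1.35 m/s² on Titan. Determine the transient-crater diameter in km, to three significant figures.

D ≈ 3.05 km

In SI units: v = 15500 m/s.
(ρ_i/ρ_t)^0.352 = (3340/950)^0.352 = 1.557
d^0.78 = 50.7^0.78 = 21.38
v^0.46 = 15500^0.46 = 84.64
g^-0.23 = 1.35^-0.23 = 0.9333
D = 1.16 × 1.557 × 21.38 × 84.64 × 0.9333 = 3050 m
   = 3.050 km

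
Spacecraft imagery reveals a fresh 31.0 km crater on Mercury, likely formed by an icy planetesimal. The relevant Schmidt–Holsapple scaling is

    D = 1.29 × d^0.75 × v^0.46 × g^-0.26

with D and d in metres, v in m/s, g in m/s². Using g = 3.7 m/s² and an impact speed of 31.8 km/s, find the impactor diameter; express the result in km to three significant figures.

d ≈ 1.89 km

Rearranging for d: d = [D / (1.29 · 31800^0.46 · 3.7^-0.26)]^(1/0.75).
D = 31000 m.
31800^0.46 = 117.8
3.7^-0.26 = 0.7117
Denominator = 1.29 × 117.8 × 0.7117 = 108.2
D / 108.2 = 31000 / 108.2 = 286.5
d = 286.5^(1/0.75) = 286.5^1.3333 = 1888 m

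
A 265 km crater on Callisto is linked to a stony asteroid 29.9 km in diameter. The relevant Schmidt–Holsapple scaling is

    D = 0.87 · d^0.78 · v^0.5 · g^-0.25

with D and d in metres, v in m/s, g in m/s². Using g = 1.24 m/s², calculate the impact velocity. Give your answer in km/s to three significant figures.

Rearranging for v: v = [D / (0.87 · 29900^0.78 · 1.24^-0.25)]^(1/0.5).
D = 265000 m.
29900^0.78 = 3098
1.24^-0.25 = 0.9476
Denominator = 0.87 × 3098 × 0.9476 = 2554
D / 2554 = 265000 / 2554 = 103.8
v = 103.8^(1/0.5) = 103.8^2 = 10774 m/s

v ≈ 10.8 km/s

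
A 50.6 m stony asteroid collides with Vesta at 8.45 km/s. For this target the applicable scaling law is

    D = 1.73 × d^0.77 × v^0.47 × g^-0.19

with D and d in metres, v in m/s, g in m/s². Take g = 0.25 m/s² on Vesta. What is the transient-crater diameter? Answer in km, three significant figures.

D ≈ 3.24 km

In SI units: v = 8450 m/s.
d^0.77 = 50.6^0.77 = 20.52
v^0.47 = 8450^0.47 = 70.08
g^-0.19 = 0.25^-0.19 = 1.301
D = 1.73 × 20.52 × 70.08 × 1.301 = 3237 m
   = 3.237 km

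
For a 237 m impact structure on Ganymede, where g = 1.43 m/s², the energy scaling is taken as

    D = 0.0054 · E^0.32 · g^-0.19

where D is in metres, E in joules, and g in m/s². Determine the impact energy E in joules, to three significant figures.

Rearranging: E = [D / (0.0054 · g^-0.19)]^(1/0.32).
g^-0.19 = 1.43^-0.19 = 0.9343
D / (0.0054 × 0.9343) = 237 / (5.045 × 10^-3) = 4.698 × 10^4
E = (4.698 × 10^4)^3.125 = 3.979 × 10^14 J

E ≈ 3.98 × 10^14 J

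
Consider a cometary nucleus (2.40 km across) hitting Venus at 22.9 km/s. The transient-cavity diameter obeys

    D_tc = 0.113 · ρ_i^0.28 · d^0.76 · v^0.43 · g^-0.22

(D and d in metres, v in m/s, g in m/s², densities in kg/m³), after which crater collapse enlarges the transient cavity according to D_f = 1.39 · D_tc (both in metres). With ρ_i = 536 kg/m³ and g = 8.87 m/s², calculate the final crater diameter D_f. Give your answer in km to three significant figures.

In SI: d = 2400 m, v = 22900 m/s.
ρ_i^0.28 = 536^0.28 = 5.810
d^0.76 = 2400^0.76 = 370.6
v^0.43 = 22900^0.43 = 74.94
g^-0.22 = 8.87^-0.22 = 0.6187
D_tc = 0.113 × 5.810 × 370.6 × 74.94 × 0.6187 = 11280 m
D_f = 1.39 × 11280 = 15679 m
     = 15.68 km

D_f ≈ 15.7 km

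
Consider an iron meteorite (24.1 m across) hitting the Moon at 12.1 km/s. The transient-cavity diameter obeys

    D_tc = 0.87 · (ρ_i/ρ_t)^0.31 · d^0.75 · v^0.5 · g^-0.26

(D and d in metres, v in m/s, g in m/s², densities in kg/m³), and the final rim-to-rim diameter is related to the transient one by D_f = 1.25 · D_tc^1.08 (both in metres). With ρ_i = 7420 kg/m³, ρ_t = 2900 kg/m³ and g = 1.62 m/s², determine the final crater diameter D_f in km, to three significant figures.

v = 12100 m/s.
(ρ_i/ρ_t)^0.31 = (7420/2900)^0.31 = 1.338
d^0.75 = 24.1^0.75 = 10.88
v^0.5 = 12100^0.5 = 110.0
g^-0.26 = 1.62^-0.26 = 0.8821
D_tc = 0.87 × 1.338 × 10.88 × 110.0 × 0.8821 = 1229 m
D_f = 1.25 × (1229)^1.08 = 2714 m
     = 2.714 km

D_f ≈ 2.71 km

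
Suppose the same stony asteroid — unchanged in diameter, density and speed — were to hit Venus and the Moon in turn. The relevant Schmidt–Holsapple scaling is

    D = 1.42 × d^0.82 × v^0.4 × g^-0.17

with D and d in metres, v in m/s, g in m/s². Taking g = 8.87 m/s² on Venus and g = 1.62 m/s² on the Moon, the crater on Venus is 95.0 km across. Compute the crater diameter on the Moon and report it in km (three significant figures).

D ≈ 127 km

All impactor-dependent factors cancel in the ratio, leaving D_Moon/D_Venus = (g_Moon/g_Venus)^-0.17.
(1.62/8.87)^-0.17 = 0.1826^-0.17 = 1.335
D_Moon = 1.335 × 95.0 km = 127 km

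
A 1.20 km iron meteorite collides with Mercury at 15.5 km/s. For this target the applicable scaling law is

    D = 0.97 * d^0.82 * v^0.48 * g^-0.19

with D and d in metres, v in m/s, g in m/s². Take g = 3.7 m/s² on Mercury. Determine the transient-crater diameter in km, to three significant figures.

In SI units: d = 1200 m, v = 15500 m/s.
d^0.82 = 1200^0.82 = 334.9
v^0.48 = 15500^0.48 = 102.7
g^-0.19 = 3.7^-0.19 = 0.7799
D = 0.97 × 334.9 × 102.7 × 0.7799 = 26019 m
   = 26.02 km

D ≈ 26.0 km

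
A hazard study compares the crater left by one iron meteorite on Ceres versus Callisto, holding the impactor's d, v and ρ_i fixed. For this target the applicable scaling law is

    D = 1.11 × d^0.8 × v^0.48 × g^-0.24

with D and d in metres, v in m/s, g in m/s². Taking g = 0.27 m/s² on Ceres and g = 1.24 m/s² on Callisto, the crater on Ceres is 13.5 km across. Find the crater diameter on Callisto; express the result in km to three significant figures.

D ≈ 9.36 km

All impactor-dependent factors cancel in the ratio, leaving D_Callisto/D_Ceres = (g_Callisto/g_Ceres)^-0.24.
(1.24/0.27)^-0.24 = 4.593^-0.24 = 0.6936
D_Callisto = 0.6936 × 13.5 km = 9.36 km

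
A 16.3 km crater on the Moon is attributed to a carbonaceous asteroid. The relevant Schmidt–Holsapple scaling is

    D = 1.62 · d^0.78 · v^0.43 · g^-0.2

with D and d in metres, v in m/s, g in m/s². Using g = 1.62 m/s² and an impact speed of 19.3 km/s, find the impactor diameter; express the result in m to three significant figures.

Rearranging for d: d = [D / (1.62 · 19300^0.43 · 1.62^-0.2)]^(1/0.78).
D = 16300 m.
19300^0.43 = 69.63
1.62^-0.2 = 0.9080
Denominator = 1.62 × 69.63 × 0.9080 = 102.4
D / 102.4 = 16300 / 102.4 = 159.2
d = 159.2^(1/0.78) = 159.2^1.2821 = 665.4 m

d ≈ 665 m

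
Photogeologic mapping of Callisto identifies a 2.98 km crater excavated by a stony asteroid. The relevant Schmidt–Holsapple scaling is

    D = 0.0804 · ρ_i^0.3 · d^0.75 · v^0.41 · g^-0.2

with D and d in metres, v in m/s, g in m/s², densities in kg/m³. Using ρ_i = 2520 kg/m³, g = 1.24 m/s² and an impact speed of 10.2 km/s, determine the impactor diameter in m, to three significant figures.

d ≈ 367 m

Rearranging for d: d = [D / (0.0804 · 2520^0.3 · 10200^0.41 · 1.24^-0.2)]^(1/0.75).
D = 2980 m.
2520^0.3 = 10.48
10200^0.41 = 44.01
1.24^-0.2 = 0.9579
Denominator = 0.0804 × 10.48 × 44.01 × 0.9579 = 35.52
D / 35.52 = 2980 / 35.52 = 83.90
d = 83.90^(1/0.75) = 83.90^1.3333 = 367.2 m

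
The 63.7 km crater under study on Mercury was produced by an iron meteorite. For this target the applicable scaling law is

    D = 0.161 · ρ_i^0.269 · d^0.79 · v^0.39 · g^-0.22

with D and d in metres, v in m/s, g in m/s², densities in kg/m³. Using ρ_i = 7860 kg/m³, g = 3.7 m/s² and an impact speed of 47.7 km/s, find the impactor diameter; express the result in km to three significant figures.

Rearranging for d: d = [D / (0.161 · 7860^0.269 · 47700^0.39 · 3.7^-0.22)]^(1/0.79).
D = 63700 m.
7860^0.269 = 11.17
47700^0.39 = 66.78
3.7^-0.22 = 0.7499
Denominator = 0.161 × 11.17 × 66.78 × 0.7499 = 90.06
D / 90.06 = 63700 / 90.06 = 707.3
d = 707.3^(1/0.79) = 707.3^1.2658 = 4046 m

d ≈ 4.05 km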